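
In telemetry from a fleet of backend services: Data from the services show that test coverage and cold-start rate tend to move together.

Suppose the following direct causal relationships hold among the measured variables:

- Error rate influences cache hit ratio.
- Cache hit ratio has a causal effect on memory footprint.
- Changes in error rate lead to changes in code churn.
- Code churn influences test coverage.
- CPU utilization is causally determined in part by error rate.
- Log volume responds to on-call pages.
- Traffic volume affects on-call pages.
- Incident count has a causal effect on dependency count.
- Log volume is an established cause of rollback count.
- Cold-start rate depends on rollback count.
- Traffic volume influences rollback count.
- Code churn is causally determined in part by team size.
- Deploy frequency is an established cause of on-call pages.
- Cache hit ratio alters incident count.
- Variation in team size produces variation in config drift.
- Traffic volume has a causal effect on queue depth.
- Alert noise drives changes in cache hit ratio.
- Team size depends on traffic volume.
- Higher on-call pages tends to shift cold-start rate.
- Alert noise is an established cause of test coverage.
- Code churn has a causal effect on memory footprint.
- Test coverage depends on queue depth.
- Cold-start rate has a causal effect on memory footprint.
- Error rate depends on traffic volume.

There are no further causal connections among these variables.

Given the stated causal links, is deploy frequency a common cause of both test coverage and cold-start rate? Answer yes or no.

no

Deploy frequency has no stated causal path to test coverage. A confounder must cause both variables, so deploy frequency does not qualify.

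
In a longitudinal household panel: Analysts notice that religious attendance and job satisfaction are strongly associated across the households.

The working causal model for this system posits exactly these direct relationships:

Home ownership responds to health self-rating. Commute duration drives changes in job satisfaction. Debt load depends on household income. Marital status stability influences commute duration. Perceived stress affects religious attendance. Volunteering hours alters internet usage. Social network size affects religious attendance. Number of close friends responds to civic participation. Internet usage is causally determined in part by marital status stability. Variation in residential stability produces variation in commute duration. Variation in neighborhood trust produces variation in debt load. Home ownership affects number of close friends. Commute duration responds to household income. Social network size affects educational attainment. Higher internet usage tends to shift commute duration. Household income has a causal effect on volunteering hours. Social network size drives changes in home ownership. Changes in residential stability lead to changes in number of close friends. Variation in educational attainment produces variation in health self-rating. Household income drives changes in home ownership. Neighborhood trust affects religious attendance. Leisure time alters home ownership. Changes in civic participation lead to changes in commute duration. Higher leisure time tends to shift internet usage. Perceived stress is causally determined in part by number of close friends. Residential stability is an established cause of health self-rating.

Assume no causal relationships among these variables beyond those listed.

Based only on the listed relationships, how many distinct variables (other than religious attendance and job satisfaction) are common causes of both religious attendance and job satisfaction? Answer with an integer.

The common causes are: civic participation (to religious attendance via civic participation → number of close friends → perceived stress → religious attendance; to job satisfaction via civic participation → commute duration → job satisfaction); household income (to religious attendance via household income → home ownership → number of close friends → perceived stress → religious attendance; to job satisfaction via household income → commute duration → job satisfaction); leisure time (to religious attendance via leisure time → home ownership → number of close friends → perceived stress → religious attendance; to job satisfaction via leisure time → internet usage → commute duration → job satisfaction); residential stability (to religious attendance via residential stability → number of close friends → perceived stress → religious attendance; to job satisfaction via residential stability → commute duration → job satisfaction).
Every other variable lacks a causal path to at least one of religious attendance and job satisfaction.

4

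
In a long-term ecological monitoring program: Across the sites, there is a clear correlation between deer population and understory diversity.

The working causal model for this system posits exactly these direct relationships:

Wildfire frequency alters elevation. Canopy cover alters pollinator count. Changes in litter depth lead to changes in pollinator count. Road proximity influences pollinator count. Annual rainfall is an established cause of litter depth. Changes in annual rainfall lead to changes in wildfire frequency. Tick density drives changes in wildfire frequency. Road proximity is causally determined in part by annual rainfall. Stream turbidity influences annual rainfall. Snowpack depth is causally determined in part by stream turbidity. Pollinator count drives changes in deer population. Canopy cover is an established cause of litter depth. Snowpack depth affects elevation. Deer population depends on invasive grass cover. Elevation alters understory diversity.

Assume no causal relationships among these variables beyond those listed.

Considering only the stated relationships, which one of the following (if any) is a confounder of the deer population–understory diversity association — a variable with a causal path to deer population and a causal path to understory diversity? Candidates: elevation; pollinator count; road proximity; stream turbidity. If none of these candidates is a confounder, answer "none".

stream turbidity

Stream turbidity causes deer population (stream turbidity → annual rainfall → road proximity → pollinator count → deer population) and also causes understory diversity (stream turbidity → snowpack depth → elevation → understory diversity); it is a common cause of both.
Each of the other candidates lacks a causal path to at least one of deer population and understory diversity, so they do not confound the relationship.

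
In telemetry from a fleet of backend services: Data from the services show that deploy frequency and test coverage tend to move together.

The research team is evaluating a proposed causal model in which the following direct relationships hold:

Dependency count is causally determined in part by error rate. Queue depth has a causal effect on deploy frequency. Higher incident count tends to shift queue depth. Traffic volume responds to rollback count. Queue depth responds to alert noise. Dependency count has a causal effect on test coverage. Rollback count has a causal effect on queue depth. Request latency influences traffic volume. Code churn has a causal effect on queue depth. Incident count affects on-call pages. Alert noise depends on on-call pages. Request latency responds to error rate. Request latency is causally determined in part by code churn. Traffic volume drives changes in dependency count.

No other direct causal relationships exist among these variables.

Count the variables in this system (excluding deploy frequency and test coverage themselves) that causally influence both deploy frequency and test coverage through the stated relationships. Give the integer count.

2

The common causes are: code churn (to deploy frequency via code churn → queue depth → deploy frequency; to test coverage via code churn → request latency → traffic volume → dependency count → test coverage); rollback count (to deploy frequency via rollback count → queue depth → deploy frequency; to test coverage via rollback count → traffic volume → dependency count → test coverage).
Every other variable lacks a causal path to at least one of deploy frequency and test coverage.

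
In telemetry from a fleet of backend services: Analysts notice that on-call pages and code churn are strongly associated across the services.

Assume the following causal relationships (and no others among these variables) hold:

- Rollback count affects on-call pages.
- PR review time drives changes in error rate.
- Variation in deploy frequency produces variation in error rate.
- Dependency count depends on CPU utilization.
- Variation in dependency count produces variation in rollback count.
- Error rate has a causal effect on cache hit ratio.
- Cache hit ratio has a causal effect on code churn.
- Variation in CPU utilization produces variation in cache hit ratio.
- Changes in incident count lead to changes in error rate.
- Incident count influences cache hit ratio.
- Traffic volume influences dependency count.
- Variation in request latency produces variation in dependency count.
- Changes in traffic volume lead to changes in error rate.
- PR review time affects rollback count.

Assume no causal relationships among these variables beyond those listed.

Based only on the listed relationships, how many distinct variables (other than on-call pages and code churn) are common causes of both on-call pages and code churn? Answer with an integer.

3

The common causes are: CPU utilization (to on-call pages via CPU utilization → dependency count → rollback count → on-call pages; to code churn via CPU utilization → cache hit ratio → code churn); PR review time (to on-call pages via PR review time → rollback count → on-call pages; to code churn via PR review time → error rate → cache hit ratio → code churn); traffic volume (to on-call pages via traffic volume → dependency count → rollback count → on-call pages; to code churn via traffic volume → error rate → cache hit ratio → code churn).
Every other variable lacks a causal path to at least one of on-call pages and code churn.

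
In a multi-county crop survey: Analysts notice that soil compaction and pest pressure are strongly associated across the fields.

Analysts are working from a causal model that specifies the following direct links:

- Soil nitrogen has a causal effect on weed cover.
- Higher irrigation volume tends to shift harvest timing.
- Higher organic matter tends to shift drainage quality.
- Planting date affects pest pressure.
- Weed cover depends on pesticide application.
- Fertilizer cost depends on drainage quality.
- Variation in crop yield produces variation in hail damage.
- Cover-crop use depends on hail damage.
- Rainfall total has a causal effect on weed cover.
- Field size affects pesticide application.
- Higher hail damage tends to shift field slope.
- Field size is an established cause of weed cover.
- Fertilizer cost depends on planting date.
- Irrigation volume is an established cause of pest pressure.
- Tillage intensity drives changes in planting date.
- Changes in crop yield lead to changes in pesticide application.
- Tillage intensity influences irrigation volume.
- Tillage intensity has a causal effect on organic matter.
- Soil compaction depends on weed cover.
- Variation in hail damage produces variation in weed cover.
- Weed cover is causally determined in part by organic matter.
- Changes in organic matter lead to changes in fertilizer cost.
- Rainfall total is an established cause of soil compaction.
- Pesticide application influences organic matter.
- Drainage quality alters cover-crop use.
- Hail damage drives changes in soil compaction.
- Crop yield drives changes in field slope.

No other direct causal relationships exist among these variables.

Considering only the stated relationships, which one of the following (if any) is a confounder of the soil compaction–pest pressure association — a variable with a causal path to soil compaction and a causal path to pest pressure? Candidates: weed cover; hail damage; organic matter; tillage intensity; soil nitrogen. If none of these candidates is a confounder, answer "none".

tillage intensity

Tillage intensity causes soil compaction (tillage intensity → organic matter → weed cover → soil compaction) and also causes pest pressure (tillage intensity → planting date → pest pressure); it is a common cause of both.
Each of the other candidates lacks a causal path to at least one of soil compaction and pest pressure, so they do not confound the relationship.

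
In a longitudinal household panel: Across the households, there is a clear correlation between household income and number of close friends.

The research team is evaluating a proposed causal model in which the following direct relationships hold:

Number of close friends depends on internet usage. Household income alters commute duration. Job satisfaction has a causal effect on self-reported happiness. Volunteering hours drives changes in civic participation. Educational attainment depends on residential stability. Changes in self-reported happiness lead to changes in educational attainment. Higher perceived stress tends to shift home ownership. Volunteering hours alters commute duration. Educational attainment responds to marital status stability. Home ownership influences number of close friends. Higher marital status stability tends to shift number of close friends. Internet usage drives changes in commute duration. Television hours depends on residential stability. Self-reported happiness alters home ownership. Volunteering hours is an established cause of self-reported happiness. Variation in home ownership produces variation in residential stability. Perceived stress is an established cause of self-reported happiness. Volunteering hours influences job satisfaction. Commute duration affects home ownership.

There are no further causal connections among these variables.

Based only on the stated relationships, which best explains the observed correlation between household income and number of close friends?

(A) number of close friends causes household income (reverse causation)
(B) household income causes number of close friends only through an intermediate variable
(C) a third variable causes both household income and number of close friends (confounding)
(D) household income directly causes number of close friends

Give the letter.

Household income reaches number of close friends through household income → commute duration → home ownership → number of close friends — an indirect causal chain with no direct household income → number of close friends link. No variable causes both household income and number of close friends, so confounding is ruled out; the effect is mediated.

B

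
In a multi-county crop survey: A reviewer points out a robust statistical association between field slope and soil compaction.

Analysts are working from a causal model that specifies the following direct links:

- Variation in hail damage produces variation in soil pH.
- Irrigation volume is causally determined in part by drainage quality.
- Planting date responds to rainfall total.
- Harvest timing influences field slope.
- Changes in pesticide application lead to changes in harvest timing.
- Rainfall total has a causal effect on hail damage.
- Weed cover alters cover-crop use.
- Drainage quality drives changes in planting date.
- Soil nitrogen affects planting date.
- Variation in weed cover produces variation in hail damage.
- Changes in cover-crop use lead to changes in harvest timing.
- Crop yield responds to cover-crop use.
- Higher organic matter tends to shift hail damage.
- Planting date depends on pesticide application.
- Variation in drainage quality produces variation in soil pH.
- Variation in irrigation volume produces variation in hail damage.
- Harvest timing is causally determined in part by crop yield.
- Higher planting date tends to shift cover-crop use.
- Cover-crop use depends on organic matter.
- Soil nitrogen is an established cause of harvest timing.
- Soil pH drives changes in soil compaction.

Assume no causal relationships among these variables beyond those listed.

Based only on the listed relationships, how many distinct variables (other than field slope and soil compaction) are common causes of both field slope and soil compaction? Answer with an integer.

The common causes are: drainage quality (to field slope via drainage quality → planting date → cover-crop use → harvest timing → field slope; to soil compaction via drainage quality → soil pH → soil compaction); organic matter (to field slope via organic matter → cover-crop use → harvest timing → field slope; to soil compaction via organic matter → hail damage → soil pH → soil compaction); rainfall total (to field slope via rainfall total → planting date → cover-crop use → harvest timing → field slope; to soil compaction via rainfall total → hail damage → soil pH → soil compaction); weed cover (to field slope via weed cover → cover-crop use → harvest timing → field slope; to soil compaction via weed cover → hail damage → soil pH → soil compaction).
Every other variable lacks a causal path to at least one of field slope and soil compaction.

4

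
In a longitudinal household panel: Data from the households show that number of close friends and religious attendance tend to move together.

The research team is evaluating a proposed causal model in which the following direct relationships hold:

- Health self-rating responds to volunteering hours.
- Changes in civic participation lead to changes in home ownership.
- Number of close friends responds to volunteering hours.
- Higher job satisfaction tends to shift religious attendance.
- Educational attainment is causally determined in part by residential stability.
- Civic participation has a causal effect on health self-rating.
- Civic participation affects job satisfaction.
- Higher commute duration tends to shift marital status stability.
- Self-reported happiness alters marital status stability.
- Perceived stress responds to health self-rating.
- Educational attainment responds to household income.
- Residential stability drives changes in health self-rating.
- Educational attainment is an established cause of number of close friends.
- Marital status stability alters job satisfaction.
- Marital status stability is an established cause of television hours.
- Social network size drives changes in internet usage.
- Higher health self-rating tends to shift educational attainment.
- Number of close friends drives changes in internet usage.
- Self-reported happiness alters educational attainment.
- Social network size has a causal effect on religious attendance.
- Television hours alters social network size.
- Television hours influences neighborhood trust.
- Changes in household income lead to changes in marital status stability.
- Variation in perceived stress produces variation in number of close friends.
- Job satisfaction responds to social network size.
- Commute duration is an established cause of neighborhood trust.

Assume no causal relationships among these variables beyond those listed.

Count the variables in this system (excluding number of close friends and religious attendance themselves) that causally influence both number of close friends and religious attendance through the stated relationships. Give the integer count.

3

The common causes are: civic participation (to number of close friends via civic participation → health self-rating → perceived stress → number of close friends; to religious attendance via civic participation → job satisfaction → religious attendance); household income (to number of close friends via household income → educational attainment → number of close friends; to religious attendance via household income → marital status stability → job satisfaction → religious attendance); self-reported happiness (to number of close friends via self-reported happiness → educational attainment → number of close friends; to religious attendance via self-reported happiness → marital status stability → job satisfaction → religious attendance).
Every other variable lacks a causal path to at least one of number of close friends and religious attendance.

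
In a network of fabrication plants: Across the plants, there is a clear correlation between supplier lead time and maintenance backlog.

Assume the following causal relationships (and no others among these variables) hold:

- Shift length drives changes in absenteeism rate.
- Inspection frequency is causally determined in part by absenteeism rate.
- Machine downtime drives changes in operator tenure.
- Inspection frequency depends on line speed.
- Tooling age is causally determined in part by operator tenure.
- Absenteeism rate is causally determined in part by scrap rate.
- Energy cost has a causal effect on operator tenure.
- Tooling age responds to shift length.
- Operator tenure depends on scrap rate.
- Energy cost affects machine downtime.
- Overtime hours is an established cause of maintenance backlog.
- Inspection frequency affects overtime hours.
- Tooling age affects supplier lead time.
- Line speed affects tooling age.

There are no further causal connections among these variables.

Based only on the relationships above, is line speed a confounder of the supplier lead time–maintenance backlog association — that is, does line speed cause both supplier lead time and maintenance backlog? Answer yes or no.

yes

Line speed has a causal path to supplier lead time (line speed → tooling age → supplier lead time) and to maintenance backlog (line speed → inspection frequency → overtime hours → maintenance backlog), so it is a common cause of both — a confounder.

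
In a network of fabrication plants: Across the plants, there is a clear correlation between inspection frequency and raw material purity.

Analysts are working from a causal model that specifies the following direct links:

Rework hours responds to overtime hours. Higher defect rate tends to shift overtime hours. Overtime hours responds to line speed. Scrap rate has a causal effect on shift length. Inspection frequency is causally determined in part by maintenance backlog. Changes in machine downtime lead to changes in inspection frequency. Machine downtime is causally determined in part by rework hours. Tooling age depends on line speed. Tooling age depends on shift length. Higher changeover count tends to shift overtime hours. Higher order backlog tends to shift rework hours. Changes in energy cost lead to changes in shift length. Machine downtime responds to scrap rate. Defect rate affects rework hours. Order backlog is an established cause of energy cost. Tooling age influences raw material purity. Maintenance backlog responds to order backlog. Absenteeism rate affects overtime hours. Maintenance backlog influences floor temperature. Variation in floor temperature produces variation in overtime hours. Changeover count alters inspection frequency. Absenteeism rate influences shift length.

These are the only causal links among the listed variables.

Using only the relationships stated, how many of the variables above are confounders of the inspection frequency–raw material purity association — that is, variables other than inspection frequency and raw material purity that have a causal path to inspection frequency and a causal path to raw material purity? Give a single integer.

The common causes are: absenteeism rate (to inspection frequency via absenteeism rate → overtime hours → rework hours → machine downtime → inspection frequency; to raw material purity via absenteeism rate → shift length → tooling age → raw material purity); line speed (to inspection frequency via line speed → overtime hours → rework hours → machine downtime → inspection frequency; to raw material purity via line speed → tooling age → raw material purity); order backlog (to inspection frequency via order backlog → maintenance backlog → inspection frequency; to raw material purity via order backlog → energy cost → shift length → tooling age → raw material purity); scrap rate (to inspection frequency via scrap rate → machine downtime → inspection frequency; to raw material purity via scrap rate → shift length → tooling age → raw material purity).
Every other variable lacks a causal path to at least one of inspection frequency and raw material purity.

4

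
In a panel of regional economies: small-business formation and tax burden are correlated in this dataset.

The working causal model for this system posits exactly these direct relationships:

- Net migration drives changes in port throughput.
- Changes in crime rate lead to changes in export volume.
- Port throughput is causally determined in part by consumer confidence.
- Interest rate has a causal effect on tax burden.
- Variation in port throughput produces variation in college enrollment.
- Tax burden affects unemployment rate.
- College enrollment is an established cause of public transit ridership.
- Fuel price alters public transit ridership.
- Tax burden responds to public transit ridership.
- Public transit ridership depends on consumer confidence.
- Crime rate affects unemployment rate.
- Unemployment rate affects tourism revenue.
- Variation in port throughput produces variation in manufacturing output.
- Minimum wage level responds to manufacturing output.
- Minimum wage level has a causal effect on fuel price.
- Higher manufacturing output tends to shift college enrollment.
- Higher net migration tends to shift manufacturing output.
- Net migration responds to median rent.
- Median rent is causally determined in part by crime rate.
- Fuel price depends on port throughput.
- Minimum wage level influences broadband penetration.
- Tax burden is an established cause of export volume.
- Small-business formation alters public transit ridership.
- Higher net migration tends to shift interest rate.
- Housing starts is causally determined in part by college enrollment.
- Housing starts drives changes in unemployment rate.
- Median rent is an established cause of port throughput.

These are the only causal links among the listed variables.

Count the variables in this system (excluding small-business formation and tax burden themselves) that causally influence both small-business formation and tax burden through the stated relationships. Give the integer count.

0

No listed variable has a causal path to both small-business formation and tax burden, so there are no common causes.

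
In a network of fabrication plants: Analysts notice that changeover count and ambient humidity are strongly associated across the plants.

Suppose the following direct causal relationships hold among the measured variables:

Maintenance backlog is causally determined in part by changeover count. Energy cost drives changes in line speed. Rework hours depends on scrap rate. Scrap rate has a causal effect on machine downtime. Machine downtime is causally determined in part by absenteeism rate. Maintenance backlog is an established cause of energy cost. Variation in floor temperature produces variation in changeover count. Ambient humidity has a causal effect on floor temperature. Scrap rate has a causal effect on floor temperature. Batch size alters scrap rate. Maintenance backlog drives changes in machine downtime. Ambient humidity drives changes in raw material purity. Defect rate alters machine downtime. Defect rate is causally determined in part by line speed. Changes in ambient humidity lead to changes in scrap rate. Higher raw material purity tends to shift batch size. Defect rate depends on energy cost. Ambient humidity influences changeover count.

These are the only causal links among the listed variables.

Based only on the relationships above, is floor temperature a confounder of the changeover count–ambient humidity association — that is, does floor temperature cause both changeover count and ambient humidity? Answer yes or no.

no

Floor temperature has no stated causal path to ambient humidity. A confounder must cause both variables, so floor temperature does not qualify.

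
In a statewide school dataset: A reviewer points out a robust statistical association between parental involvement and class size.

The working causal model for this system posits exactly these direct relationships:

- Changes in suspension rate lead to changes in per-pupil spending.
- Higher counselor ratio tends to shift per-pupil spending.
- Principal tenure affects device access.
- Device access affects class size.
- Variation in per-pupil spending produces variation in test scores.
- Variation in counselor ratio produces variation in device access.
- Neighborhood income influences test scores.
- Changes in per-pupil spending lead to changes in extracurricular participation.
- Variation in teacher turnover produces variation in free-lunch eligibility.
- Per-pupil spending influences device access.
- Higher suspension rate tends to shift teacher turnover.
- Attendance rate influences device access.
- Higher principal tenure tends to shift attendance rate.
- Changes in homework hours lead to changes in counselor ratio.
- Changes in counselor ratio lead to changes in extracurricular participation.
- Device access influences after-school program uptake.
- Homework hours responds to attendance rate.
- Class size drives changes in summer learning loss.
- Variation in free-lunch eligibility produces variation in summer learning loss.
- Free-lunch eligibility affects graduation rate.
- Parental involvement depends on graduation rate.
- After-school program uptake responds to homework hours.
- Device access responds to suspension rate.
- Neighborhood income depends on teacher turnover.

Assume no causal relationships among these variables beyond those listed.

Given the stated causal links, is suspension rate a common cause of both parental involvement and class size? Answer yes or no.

Suspension rate has a causal path to parental involvement (suspension rate → teacher turnover → free-lunch eligibility → graduation rate → parental involvement) and to class size (suspension rate → device access → class size), so it is a common cause of both — a confounder.

yes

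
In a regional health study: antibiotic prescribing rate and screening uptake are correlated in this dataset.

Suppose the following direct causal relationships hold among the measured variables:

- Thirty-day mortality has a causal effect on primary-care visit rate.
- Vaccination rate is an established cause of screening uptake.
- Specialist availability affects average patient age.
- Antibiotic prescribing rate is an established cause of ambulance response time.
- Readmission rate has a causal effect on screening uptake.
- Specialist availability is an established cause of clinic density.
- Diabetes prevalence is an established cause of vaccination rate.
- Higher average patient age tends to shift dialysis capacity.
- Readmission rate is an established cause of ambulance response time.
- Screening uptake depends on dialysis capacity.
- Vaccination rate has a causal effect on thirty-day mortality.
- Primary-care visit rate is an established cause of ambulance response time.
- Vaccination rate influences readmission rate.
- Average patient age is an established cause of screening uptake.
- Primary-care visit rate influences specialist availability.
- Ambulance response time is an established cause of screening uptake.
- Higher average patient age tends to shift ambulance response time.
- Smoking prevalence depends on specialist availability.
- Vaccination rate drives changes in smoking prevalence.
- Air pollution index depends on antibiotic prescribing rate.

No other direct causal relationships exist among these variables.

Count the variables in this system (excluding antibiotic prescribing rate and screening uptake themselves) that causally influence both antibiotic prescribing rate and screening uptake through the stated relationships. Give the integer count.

0

No listed variable has a causal path to both antibiotic prescribing rate and screening uptake, so there are no common causes.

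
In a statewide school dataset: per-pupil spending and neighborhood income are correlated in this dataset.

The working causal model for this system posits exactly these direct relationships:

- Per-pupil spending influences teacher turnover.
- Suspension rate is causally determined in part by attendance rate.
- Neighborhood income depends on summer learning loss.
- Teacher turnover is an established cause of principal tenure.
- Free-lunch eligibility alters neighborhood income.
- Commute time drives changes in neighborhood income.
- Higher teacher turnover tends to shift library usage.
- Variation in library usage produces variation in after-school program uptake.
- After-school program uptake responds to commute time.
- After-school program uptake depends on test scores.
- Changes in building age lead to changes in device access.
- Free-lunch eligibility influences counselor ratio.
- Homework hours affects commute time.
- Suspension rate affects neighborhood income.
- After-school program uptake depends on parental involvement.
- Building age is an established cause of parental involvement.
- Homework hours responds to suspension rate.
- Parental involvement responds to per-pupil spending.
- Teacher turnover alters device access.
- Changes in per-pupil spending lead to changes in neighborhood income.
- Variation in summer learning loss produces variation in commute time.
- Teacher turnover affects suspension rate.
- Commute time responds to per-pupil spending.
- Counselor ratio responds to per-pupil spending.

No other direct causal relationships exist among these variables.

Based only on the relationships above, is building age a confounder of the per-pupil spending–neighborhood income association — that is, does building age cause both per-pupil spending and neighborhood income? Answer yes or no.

no

Building age has no stated causal path to either per-pupil spending or neighborhood income. A confounder must cause both variables, so building age does not qualify.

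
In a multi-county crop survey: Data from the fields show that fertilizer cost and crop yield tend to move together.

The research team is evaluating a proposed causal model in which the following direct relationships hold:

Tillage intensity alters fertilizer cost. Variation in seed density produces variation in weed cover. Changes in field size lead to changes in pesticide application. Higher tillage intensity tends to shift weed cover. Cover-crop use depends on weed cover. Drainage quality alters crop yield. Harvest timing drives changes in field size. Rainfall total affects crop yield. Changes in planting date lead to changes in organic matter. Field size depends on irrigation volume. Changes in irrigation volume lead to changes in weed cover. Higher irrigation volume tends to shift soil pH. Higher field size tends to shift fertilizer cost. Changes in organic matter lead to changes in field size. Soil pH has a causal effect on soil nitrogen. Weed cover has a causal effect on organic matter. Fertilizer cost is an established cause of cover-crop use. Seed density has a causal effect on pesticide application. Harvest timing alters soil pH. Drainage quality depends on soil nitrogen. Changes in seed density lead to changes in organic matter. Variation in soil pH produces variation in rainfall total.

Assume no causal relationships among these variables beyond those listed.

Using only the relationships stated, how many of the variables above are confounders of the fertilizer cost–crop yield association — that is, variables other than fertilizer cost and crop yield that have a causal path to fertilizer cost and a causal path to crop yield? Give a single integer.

2

The common causes are: harvest timing (to fertilizer cost via harvest timing → field size → fertilizer cost; to crop yield via harvest timing → soil pH → rainfall total → crop yield); irrigation volume (to fertilizer cost via irrigation volume → field size → fertilizer cost; to crop yield via irrigation volume → soil pH → rainfall total → crop yield).
Every other variable lacks a causal path to at least one of fertilizer cost and crop yield.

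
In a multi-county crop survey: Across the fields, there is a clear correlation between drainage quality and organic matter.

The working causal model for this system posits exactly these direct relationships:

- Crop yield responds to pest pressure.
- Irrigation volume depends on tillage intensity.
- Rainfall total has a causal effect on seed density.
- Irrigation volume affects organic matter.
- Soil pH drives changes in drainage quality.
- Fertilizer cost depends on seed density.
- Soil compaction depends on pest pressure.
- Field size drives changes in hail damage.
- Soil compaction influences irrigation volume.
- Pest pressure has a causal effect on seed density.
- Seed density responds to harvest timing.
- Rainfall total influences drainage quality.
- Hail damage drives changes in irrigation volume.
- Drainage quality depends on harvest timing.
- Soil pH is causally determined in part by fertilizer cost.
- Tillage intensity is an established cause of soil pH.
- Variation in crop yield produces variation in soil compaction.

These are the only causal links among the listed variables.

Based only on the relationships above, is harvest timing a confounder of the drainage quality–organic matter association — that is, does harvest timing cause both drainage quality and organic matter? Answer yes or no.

no

Harvest timing has no stated causal path to organic matter. A confounder must cause both variables, so harvest timing does not qualify.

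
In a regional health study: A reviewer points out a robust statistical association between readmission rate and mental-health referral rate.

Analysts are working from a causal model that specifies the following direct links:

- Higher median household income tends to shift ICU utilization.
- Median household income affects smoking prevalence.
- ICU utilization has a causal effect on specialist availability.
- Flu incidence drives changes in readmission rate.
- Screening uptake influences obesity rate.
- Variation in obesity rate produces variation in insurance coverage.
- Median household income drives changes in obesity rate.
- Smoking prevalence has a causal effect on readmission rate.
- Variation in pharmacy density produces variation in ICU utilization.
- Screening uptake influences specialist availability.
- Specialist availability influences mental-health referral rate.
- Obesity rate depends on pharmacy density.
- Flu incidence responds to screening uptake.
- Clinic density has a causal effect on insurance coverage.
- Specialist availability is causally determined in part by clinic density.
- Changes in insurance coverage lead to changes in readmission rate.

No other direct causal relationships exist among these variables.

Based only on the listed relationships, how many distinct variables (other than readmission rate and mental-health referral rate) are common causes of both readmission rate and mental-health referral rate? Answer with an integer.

4

The common causes are: clinic density (to readmission rate via clinic density → insurance coverage → readmission rate; to mental-health referral rate via clinic density → specialist availability → mental-health referral rate); median household income (to readmission rate via median household income → smoking prevalence → readmission rate; to mental-health referral rate via median household income → ICU utilization → specialist availability → mental-health referral rate); pharmacy density (to readmission rate via pharmacy density → obesity rate → insurance coverage → readmission rate; to mental-health referral rate via pharmacy density → ICU utilization → specialist availability → mental-health referral rate); screening uptake (to readmission rate via screening uptake → flu incidence → readmission rate; to mental-health referral rate via screening uptake → specialist availability → mental-health referral rate).
Every other variable lacks a causal path to at least one of readmission rate and mental-health referral rate.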